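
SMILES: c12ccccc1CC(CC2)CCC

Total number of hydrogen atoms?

Hydrogens are implicit in SMILES; fill each atom to its normal valence:
  5 × C: 2 H each → 10
  4 × C (aromatic): 1 H each → 4
  2 × C (aromatic): no H
  1 × C: 3 H
  1 × C: 1 H
  Total hydrogens = 18.

18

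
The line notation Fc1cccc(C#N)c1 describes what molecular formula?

Heavy atoms from the SMILES: 7 C, 1 F, 1 N.
Implicit hydrogens by atom environment:
  4 × C (aromatic): 1 H each → 4
  2 × C (aromatic): no H
  1 × C: no H
  1 × F: no H
  1 × N: no H
  Total hydrogens = 4.
Molecular formula: C7H4FN

C7H4FN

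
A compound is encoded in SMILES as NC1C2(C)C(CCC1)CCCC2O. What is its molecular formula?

C11H21NO

Heavy atoms from the SMILES: 11 C, 1 N, 1 O.
Implicit hydrogens by atom environment:
  6 × C: 2 H each → 12
  3 × C: 1 H each → 3
  1 × C: 3 H
  1 × C: no H
  1 × N: 2 H
  1 × O: 1 H
  Total hydrogens = 21.
Molecular formula: C11H21NO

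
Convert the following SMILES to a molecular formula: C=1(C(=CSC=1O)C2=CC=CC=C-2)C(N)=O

C11H9NO2S

Heavy atoms from the SMILES: 11 C, 1 N, 2 O, 1 S.
Implicit hydrogens by atom environment:
  6 × C (aromatic): 1 H each → 6
  4 × C (aromatic): no H
  1 × C: no H
  1 × N: 2 H
  1 × O: 1 H
  1 × O: no H
  1 × S (aromatic): no H
  Total hydrogens = 9.
Molecular formula: C11H9NO2S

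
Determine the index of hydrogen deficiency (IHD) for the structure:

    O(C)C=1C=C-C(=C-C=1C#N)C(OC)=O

7

Molecular formula from the SMILES: C10H9NO3.
DoU = (2C + 2 + N − H − X)/2 = (2·10 + 2 + 1 − 9 − 0)/2 = 14/2 = 7.
(Structurally: 1 ring(s) + 6 π bond(s) = 7.)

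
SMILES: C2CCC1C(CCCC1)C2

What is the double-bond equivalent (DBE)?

Molecular formula from the SMILES: C10H18.
DoU = (2C + 2 + N − H − X)/2 = (2·10 + 2 + 0 − 18 − 0)/2 = 4/2 = 2.
(Structurally: 2 ring(s) + 0 π bond(s) = 2.)

2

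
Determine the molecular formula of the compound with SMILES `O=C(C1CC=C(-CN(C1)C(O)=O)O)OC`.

C9H13NO5

Heavy atoms from the SMILES: 9 C, 1 N, 5 O.
Implicit hydrogens by atom environment:
  3 × C: 2 H each → 6
  3 × C: no H
  3 × O: no H
  2 × C: 1 H each → 2
  2 × O: 1 H each → 2
  1 × C: 3 H
  1 × N: no H
  Total hydrogens = 13.
Molecular formula: C9H13NO5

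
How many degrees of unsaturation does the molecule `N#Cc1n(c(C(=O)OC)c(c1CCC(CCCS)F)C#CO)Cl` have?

8

Molecular formula from the SMILES: C15H16ClFN2O3S.
DoU = (2C + 2 + N − H − X)/2 = (2·15 + 2 + 2 − 16 − 2)/2 = 16/2 = 8.
(Structurally: 1 ring(s) + 7 π bond(s) = 8.)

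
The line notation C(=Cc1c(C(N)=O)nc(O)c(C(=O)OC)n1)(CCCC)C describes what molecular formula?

Heavy atoms from the SMILES: 14 C, 3 N, 4 O.
Implicit hydrogens by atom environment:
  4 × C (aromatic): no H
  3 × C: 3 H each → 9
  3 × C: 2 H each → 6
  3 × C: no H
  3 × O: no H
  2 × N (aromatic): no H
  1 × C: 1 H
  1 × N: 2 H
  1 × O: 1 H
  Total hydrogens = 19.
Molecular formula: C14H19N3O4

C14H19N3O4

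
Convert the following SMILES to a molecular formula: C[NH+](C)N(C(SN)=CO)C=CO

C6H14N3O2S+

Heavy atoms from the SMILES: 6 C, 3 N, 2 O, 1 S.
Implicit hydrogens by atom environment:
  3 × C: 1 H each → 3
  2 × C: 3 H each → 6
  2 × O: 1 H each → 2
  1 × C: no H
  1 × N: 2 H
  1 × N (charge +1): 1 H
  1 × N: no H
  1 × S: no H
  Total hydrogens = 14.
Net charge +1.
Molecular formula: C6H14N3O2S+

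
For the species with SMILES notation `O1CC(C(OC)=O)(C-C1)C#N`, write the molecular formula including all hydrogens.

Heavy atoms from the SMILES: 7 C, 1 N, 3 O.
Implicit hydrogens by atom environment:
  3 × C: 2 H each → 6
  3 × C: no H
  3 × O: no H
  1 × C: 3 H
  1 × N: no H
  Total hydrogens = 9.
Molecular formula: C7H9NO3

C7H9NO3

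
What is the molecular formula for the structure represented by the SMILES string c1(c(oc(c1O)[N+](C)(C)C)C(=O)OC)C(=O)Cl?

Heavy atoms from the SMILES: 10 C, 1 Cl, 1 N, 5 O.
Implicit hydrogens by atom environment:
  4 × C: 3 H each → 12
  4 × C (aromatic): no H
  3 × O: no H
  2 × C: no H
  1 × Cl: no H
  1 × N (charge +1): no H
  1 × O: 1 H
  1 × O (aromatic): no H
  Total hydrogens = 13.
Net charge +1.
Molecular formula: C10H13ClNO5+

C10H13ClNO5+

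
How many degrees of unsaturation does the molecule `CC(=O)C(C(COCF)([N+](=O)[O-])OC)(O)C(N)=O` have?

Molecular formula from the SMILES: C8H13FN2O7.
DoU = (2C + 2 + N − H − X)/2 = (2·8 + 2 + 2 − 13 − 1)/2 = 6/2 = 3.
(Structurally: 0 ring(s) + 3 π bond(s) = 3.)

3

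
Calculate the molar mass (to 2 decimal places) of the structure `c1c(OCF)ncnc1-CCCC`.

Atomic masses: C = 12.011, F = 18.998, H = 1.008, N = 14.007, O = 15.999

184.21

Molecular formula: C9H13FN2O.
M = 9×12.011 + 1×18.998 + 13×1.008 + 2×14.007 + 1×15.999 = 184.21 g/mol.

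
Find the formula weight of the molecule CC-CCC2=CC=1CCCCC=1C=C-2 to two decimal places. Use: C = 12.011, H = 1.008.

188.31

Molecular formula: C14H20.
M = 14×12.011 + 20×1.008 = 188.31 g/mol.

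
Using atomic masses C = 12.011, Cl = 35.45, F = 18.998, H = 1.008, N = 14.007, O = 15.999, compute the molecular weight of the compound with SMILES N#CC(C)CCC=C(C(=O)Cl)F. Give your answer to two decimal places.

189.61

Molecular formula: C8H9ClFNO.
M = 8×12.011 + 1×35.45 + 1×18.998 + 9×1.008 + 1×14.007 + 1×15.999 = 189.61 g/mol.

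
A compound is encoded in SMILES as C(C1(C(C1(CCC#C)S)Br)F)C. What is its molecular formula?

Heavy atoms from the SMILES: 1 Br, 9 C, 1 F, 1 S.
Implicit hydrogens by atom environment:
  3 × C: 2 H each → 6
  3 × C: no H
  2 × C: 1 H each → 2
  1 × Br: no H
  1 × C: 3 H
  1 × F: no H
  1 × S: 1 H
  Total hydrogens = 12.
Molecular formula: C9H12BrFS

C9H12BrFS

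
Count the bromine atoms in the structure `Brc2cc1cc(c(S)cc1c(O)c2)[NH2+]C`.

The symbol for bromine appears 1 time in the SMILES.

1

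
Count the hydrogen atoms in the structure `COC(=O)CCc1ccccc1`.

Hydrogens are implicit in SMILES; fill each atom to its normal valence:
  5 × C (aromatic): 1 H each → 5
  2 × C: 2 H each → 4
  2 × O: no H
  1 × C: 3 H
  1 × C (aromatic): no H
  1 × C: no H
  Total hydrogens = 12.

12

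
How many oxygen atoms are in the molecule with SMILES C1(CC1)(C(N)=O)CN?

The symbol for oxygen appears 1 time in the SMILES.

1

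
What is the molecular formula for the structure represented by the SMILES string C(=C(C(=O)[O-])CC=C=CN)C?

Heavy atoms from the SMILES: 8 C, 1 N, 2 O.
Implicit hydrogens by atom environment:
  3 × C: 1 H each → 3
  3 × C: no H
  1 × C: 3 H
  1 × C: 2 H
  1 × N: 2 H
  1 × O: no H
  1 × O (charge -1): no H
  Total hydrogens = 10.
Net charge -1.
Molecular formula: C8H10NO2-

C8H10NO2-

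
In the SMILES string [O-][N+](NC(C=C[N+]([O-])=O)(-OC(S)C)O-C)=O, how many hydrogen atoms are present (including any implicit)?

Hydrogens are implicit in SMILES; fill each atom to its normal valence:
  4 × O: no H
  3 × C: 1 H each → 3
  2 × C: 3 H each → 6
  2 × N (charge +1): no H
  2 × O (charge -1): no H
  1 × C: no H
  1 × N: 1 H
  1 × S: 1 H
  Total hydrogens = 11.

11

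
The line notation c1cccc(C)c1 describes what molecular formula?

C7H8

Heavy atoms from the SMILES: 7 C.
Implicit hydrogens by atom environment:
  5 × C (aromatic): 1 H each → 5
  1 × C: 3 H
  1 × C (aromatic): no H
  Total hydrogens = 8.
Molecular formula: C7H8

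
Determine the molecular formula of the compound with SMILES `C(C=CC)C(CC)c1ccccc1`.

Heavy atoms from the SMILES: 13 C.
Implicit hydrogens by atom environment:
  5 × C (aromatic): 1 H each → 5
  3 × C: 1 H each → 3
  2 × C: 3 H each → 6
  2 × C: 2 H each → 4
  1 × C (aromatic): no H
  Total hydrogens = 18.
Molecular formula: C13H18

C13H18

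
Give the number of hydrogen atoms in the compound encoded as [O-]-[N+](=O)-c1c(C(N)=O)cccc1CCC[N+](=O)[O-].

Hydrogens are implicit in SMILES; fill each atom to its normal valence:
  3 × C: 2 H each → 6
  3 × C (aromatic): 1 H each → 3
  3 × C (aromatic): no H
  3 × O: no H
  2 × N (charge +1): no H
  2 × O (charge -1): no H
  1 × C: no H
  1 × N: 2 H
  Total hydrogens = 11.

11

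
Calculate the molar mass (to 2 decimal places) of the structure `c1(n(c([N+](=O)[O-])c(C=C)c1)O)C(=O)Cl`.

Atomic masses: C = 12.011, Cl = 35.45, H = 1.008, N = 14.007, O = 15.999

Molecular formula: C7H5ClN2O4.
M = 7×12.011 + 1×35.45 + 5×1.008 + 2×14.007 + 4×15.999 = 216.58 g/mol.

216.58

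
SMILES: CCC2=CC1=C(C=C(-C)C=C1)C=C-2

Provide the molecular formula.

Heavy atoms from the SMILES: 13 C.
Implicit hydrogens by atom environment:
  6 × C (aromatic): 1 H each → 6
  4 × C (aromatic): no H
  2 × C: 3 H each → 6
  1 × C: 2 H
  Total hydrogens = 14.
Molecular formula: C13H14

C13H14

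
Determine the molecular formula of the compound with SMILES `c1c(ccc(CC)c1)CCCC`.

Heavy atoms from the SMILES: 12 C.
Implicit hydrogens by atom environment:
  4 × C: 2 H each → 8
  4 × C (aromatic): 1 H each → 4
  2 × C: 3 H each → 6
  2 × C (aromatic): no H
  Total hydrogens = 18.
Molecular formula: C12H18

C12H18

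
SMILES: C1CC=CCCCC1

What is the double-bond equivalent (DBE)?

Molecular formula from the SMILES: C8H14.
DoU = (2C + 2 + N − H − X)/2 = (2·8 + 2 + 0 − 14 − 0)/2 = 4/2 = 2.
(Structurally: 1 ring(s) + 1 π bond(s) = 2.)

2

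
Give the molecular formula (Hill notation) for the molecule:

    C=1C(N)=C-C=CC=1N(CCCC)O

C10H16N2O

Heavy atoms from the SMILES: 10 C, 2 N, 1 O.
Implicit hydrogens by atom environment:
  4 × C (aromatic): 1 H each → 4
  3 × C: 2 H each → 6
  2 × C (aromatic): no H
  1 × C: 3 H
  1 × N: 2 H
  1 × N: no H
  1 × O: 1 H
  Total hydrogens = 16.
Molecular formula: C10H16N2O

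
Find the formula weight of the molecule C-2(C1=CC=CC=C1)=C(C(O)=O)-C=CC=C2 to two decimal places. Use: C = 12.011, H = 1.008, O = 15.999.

198.22

Molecular formula: C13H10O2.
M = 13×12.011 + 10×1.008 + 2×15.999 = 198.22 g/mol.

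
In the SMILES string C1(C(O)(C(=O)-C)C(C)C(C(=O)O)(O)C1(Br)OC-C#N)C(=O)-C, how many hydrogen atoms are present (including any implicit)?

Hydrogens are implicit in SMILES; fill each atom to its normal valence:
  7 × C: no H
  4 × O: no H
  3 × C: 3 H each → 9
  3 × O: 1 H each → 3
  2 × C: 1 H each → 2
  1 × Br: no H
  1 × C: 2 H
  1 × N: no H
  Total hydrogens = 16.

16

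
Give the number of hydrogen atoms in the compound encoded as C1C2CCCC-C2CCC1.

Hydrogens are implicit in SMILES; fill each atom to its normal valence:
  8 × C: 2 H each → 16
  2 × C: 1 H each → 2
  Total hydrogens = 18.

18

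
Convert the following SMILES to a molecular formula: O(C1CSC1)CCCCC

C8H16OS

Heavy atoms from the SMILES: 8 C, 1 O, 1 S.
Implicit hydrogens by atom environment:
  6 × C: 2 H each → 12
  1 × C: 3 H
  1 × C: 1 H
  1 × O: no H
  1 × S: no H
  Total hydrogens = 16.
Molecular formula: C8H16OS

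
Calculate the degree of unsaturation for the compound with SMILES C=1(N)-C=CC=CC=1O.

Molecular formula from the SMILES: C6H7NO.
DoU = (2C + 2 + N − H − X)/2 = (2·6 + 2 + 1 − 7 − 0)/2 = 8/2 = 4.
(Structurally: 1 ring(s) + 3 π bond(s) = 4.)

4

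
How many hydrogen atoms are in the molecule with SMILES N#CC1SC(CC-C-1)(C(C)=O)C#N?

Hydrogens are implicit in SMILES; fill each atom to its normal valence:
  4 × C: no H
  3 × C: 2 H each → 6
  2 × N: no H
  1 × C: 3 H
  1 × C: 1 H
  1 × O: no H
  1 × S: no H
  Total hydrogens = 10.

10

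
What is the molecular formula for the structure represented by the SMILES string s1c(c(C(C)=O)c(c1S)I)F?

C6H4FIOS2

Heavy atoms from the SMILES: 6 C, 1 F, 1 I, 1 O, 2 S.
Implicit hydrogens by atom environment:
  4 × C (aromatic): no H
  1 × C: 3 H
  1 × C: no H
  1 × F: no H
  1 × I: no H
  1 × O: no H
  1 × S: 1 H
  1 × S (aromatic): no H
  Total hydrogens = 4.
Molecular formula: C6H4FIOS2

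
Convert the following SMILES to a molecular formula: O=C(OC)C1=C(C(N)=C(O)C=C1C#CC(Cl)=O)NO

C11H9ClN2O5

Heavy atoms from the SMILES: 11 C, 1 Cl, 2 N, 5 O.
Implicit hydrogens by atom environment:
  5 × C (aromatic): no H
  4 × C: no H
  3 × O: no H
  2 × O: 1 H each → 2
  1 × C: 3 H
  1 × C (aromatic): 1 H
  1 × Cl: no H
  1 × N: 2 H
  1 × N: 1 H
  Total hydrogens = 9.
Molecular formula: C11H9ClN2O5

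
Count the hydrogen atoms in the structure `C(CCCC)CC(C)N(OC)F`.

20

Hydrogens are implicit in SMILES; fill each atom to its normal valence:
  5 × C: 2 H each → 10
  3 × C: 3 H each → 9
  1 × C: 1 H
  1 × F: no H
  1 × N: no H
  1 × O: no H
  Total hydrogens = 20.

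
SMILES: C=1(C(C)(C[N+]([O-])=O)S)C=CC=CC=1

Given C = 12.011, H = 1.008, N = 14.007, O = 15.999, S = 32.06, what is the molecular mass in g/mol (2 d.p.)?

197.25

Molecular formula: C9H11NO2S.
M = 9×12.011 + 11×1.008 + 1×14.007 + 2×15.999 + 1×32.06 = 197.25 g/mol.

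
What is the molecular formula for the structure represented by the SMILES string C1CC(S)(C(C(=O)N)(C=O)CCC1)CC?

C11H19NO2S

Heavy atoms from the SMILES: 11 C, 1 N, 2 O, 1 S.
Implicit hydrogens by atom environment:
  6 × C: 2 H each → 12
  3 × C: no H
  2 × O: no H
  1 × C: 3 H
  1 × C: 1 H
  1 × N: 2 H
  1 × S: 1 H
  Total hydrogens = 19.
Molecular formula: C11H19NO2S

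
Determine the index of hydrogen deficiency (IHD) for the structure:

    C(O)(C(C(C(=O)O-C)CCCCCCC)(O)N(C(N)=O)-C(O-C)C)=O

Molecular formula from the SMILES: C16H30N2O7.
DoU = (2C + 2 + N − H − X)/2 = (2·16 + 2 + 2 − 30 − 0)/2 = 6/2 = 3.
(Structurally: 0 ring(s) + 3 π bond(s) = 3.)

3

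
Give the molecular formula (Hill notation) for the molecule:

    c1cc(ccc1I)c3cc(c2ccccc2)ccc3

C18H13I

Heavy atoms from the SMILES: 18 C, 1 I.
Implicit hydrogens by atom environment:
  13 × C (aromatic): 1 H each → 13
  5 × C (aromatic): no H
  1 × I: no H
  Total hydrogens = 13.
Molecular formula: C18H13I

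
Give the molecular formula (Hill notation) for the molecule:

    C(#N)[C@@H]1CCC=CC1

C7H9N

Heavy atoms from the SMILES: 7 C, 1 N.
Implicit hydrogens by atom environment:
  3 × C: 2 H each → 6
  3 × C: 1 H each → 3
  1 × C: no H
  1 × N: no H
  Total hydrogens = 9.
Molecular formula: C7H9N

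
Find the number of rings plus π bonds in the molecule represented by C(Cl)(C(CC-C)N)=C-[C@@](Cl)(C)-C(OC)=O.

2

Molecular formula from the SMILES: C10H17Cl2NO2.
DoU = (2C + 2 + N − H − X)/2 = (2·10 + 2 + 1 − 17 − 2)/2 = 4/2 = 2.
(Structurally: 0 ring(s) + 2 π bond(s) = 2.)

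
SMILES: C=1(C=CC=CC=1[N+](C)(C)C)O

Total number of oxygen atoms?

The symbol for oxygen appears 1 time in the SMILES.

1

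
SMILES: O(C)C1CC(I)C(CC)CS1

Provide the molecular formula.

Heavy atoms from the SMILES: 8 C, 1 I, 1 O, 1 S.
Implicit hydrogens by atom environment:
  3 × C: 2 H each → 6
  3 × C: 1 H each → 3
  2 × C: 3 H each → 6
  1 × I: no H
  1 × O: no H
  1 × S: no H
  Total hydrogens = 15.
Molecular formula: C8H15IOS

C8H15IOS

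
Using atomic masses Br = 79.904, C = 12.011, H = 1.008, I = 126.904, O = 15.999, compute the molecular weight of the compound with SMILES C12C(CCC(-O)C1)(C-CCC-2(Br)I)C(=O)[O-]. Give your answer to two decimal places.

Molecular formula: C11H15BrIO3-.
M = 1×79.904 + 11×12.011 + 15×1.008 + 1×126.904 + 3×15.999 = 402.05 g/mol.

402.05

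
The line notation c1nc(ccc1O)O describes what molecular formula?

Heavy atoms from the SMILES: 5 C, 1 N, 2 O.
Implicit hydrogens by atom environment:
  3 × C (aromatic): 1 H each → 3
  2 × C (aromatic): no H
  2 × O: 1 H each → 2
  1 × N (aromatic): no H
  Total hydrogens = 5.
Molecular formula: C5H5NO2

C5H5NO2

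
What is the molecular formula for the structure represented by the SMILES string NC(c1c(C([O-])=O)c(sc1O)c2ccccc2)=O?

C12H8NO4S-

Heavy atoms from the SMILES: 12 C, 1 N, 4 O, 1 S.
Implicit hydrogens by atom environment:
  5 × C (aromatic): 1 H each → 5
  5 × C (aromatic): no H
  2 × C: no H
  2 × O: no H
  1 × N: 2 H
  1 × O: 1 H
  1 × O (charge -1): no H
  1 × S (aromatic): no H
  Total hydrogens = 8.
Net charge -1.
Molecular formula: C12H8NO4S-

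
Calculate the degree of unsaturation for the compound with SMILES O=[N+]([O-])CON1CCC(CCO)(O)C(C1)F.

2

Molecular formula from the SMILES: C8H15FN2O5.
DoU = (2C + 2 + N − H − X)/2 = (2·8 + 2 + 2 − 15 − 1)/2 = 4/2 = 2.
(Structurally: 1 ring(s) + 1 π bond(s) = 2.)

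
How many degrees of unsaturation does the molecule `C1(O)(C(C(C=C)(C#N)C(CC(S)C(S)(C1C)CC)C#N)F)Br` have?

6

Molecular formula from the SMILES: C15H20BrFN2OS2.
DoU = (2C + 2 + N − H − X)/2 = (2·15 + 2 + 2 − 20 − 2)/2 = 12/2 = 6.
(Structurally: 1 ring(s) + 5 π bond(s) = 6.)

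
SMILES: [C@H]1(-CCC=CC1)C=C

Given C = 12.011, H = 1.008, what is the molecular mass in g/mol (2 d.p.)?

108.18

Molecular formula: C8H12.
M = 8×12.011 + 12×1.008 = 108.18 g/mol.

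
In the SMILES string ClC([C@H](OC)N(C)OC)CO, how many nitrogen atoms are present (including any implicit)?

1

The symbol for nitrogen appears 1 time in the SMILES.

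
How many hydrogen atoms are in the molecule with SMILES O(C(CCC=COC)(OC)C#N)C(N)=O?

Hydrogens are implicit in SMILES; fill each atom to its normal valence:
  4 × O: no H
  3 × C: no H
  2 × C: 3 H each → 6
  2 × C: 2 H each → 4
  2 × C: 1 H each → 2
  1 × N: 2 H
  1 × N: no H
  Total hydrogens = 14.

14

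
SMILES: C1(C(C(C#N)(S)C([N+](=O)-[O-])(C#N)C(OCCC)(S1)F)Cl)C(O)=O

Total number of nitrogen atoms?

The symbol for nitrogen appears 3 times in the SMILES.

3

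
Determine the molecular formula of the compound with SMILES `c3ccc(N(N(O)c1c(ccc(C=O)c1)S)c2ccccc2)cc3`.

Heavy atoms from the SMILES: 19 C, 2 N, 2 O, 1 S.
Implicit hydrogens by atom environment:
  13 × C (aromatic): 1 H each → 13
  5 × C (aromatic): no H
  2 × N: no H
  1 × C: 1 H
  1 × O: 1 H
  1 × O: no H
  1 × S: 1 H
  Total hydrogens = 16.
Molecular formula: C19H16N2O2S

C19H16N2O2S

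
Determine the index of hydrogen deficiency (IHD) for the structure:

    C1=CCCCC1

Molecular formula from the SMILES: C6H10.
DoU = (2C + 2 + N − H − X)/2 = (2·6 + 2 + 0 − 10 − 0)/2 = 4/2 = 2.
(Structurally: 1 ring(s) + 1 π bond(s) = 2.)

2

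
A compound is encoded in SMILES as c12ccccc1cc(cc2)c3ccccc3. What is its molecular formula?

C16H12

Heavy atoms from the SMILES: 16 C.
Implicit hydrogens by atom environment:
  12 × C (aromatic): 1 H each → 12
  4 × C (aromatic): no H
  Total hydrogens = 12.
Molecular formula: C16H12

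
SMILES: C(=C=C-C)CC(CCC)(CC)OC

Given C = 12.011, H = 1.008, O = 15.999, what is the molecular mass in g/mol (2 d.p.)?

182.31

Molecular formula: C12H22O.
M = 12×12.011 + 22×1.008 + 1×15.999 = 182.31 g/mol.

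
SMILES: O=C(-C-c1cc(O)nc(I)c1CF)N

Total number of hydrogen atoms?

8

Hydrogens are implicit in SMILES; fill each atom to its normal valence:
  4 × C (aromatic): no H
  2 × C: 2 H each → 4
  1 × C (aromatic): 1 H
  1 × C: no H
  1 × F: no H
  1 × I: no H
  1 × N: 2 H
  1 × N (aromatic): no H
  1 × O: 1 H
  1 × O: no H
  Total hydrogens = 8.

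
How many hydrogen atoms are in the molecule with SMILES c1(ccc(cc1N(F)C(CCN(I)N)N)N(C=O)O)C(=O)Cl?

Hydrogens are implicit in SMILES; fill each atom to its normal valence:
  3 × C (aromatic): 1 H each → 3
  3 × C (aromatic): no H
  3 × N: no H
  2 × C: 2 H each → 4
  2 × C: 1 H each → 2
  2 × N: 2 H each → 4
  2 × O: no H
  1 × C: no H
  1 × Cl: no H
  1 × F: no H
  1 × I: no H
  1 × O: 1 H
  Total hydrogens = 14.

14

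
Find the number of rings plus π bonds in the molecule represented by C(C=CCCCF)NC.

1

Molecular formula from the SMILES: C7H14FN.
DoU = (2C + 2 + N − H − X)/2 = (2·7 + 2 + 1 − 14 − 1)/2 = 2/2 = 1.
(Structurally: 0 ring(s) + 1 π bond(s) = 1.)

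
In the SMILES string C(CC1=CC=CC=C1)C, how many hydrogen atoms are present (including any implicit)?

Hydrogens are implicit in SMILES; fill each atom to its normal valence:
  5 × C (aromatic): 1 H each → 5
  2 × C: 2 H each → 4
  1 × C: 3 H
  1 × C (aromatic): no H
  Total hydrogens = 12.

12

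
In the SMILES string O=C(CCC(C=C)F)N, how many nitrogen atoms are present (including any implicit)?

The symbol for nitrogen appears 1 time in the SMILES.

1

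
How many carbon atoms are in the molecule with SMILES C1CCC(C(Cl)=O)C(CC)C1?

9

The symbol for carbon appears 9 times in the SMILES. (Cl is a single chlorine, not C + l.)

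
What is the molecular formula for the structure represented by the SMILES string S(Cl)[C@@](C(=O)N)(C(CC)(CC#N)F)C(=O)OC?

C9H12ClFN2O3S

Heavy atoms from the SMILES: 9 C, 1 Cl, 1 F, 2 N, 3 O, 1 S.
Implicit hydrogens by atom environment:
  5 × C: no H
  3 × O: no H
  2 × C: 3 H each → 6
  2 × C: 2 H each → 4
  1 × Cl: no H
  1 × F: no H
  1 × N: 2 H
  1 × N: no H
  1 × S: no H
  Total hydrogens = 12.
Molecular formula: C9H12ClFN2O3S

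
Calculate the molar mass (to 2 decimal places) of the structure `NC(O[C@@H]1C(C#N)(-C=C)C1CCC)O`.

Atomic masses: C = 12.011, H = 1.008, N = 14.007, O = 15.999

Molecular formula: C10H16N2O2.
M = 10×12.011 + 16×1.008 + 2×14.007 + 2×15.999 = 196.25 g/mol.

196.25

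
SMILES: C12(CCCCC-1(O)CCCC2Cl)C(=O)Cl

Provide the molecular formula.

C11H16Cl2O2

Heavy atoms from the SMILES: 11 C, 2 Cl, 2 O.
Implicit hydrogens by atom environment:
  7 × C: 2 H each → 14
  3 × C: no H
  2 × Cl: no H
  1 × C: 1 H
  1 × O: 1 H
  1 × O: no H
  Total hydrogens = 16.
Molecular formula: C11H16Cl2O2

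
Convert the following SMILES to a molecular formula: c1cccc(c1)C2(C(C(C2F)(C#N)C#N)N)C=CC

C15H14FN3

Heavy atoms from the SMILES: 15 C, 1 F, 3 N.
Implicit hydrogens by atom environment:
  5 × C (aromatic): 1 H each → 5
  4 × C: 1 H each → 4
  4 × C: no H
  2 × N: no H
  1 × C: 3 H
  1 × C (aromatic): no H
  1 × F: no H
  1 × N: 2 H
  Total hydrogens = 14.
Molecular formula: C15H14FN3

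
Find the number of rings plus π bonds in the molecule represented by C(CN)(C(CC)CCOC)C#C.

2

Molecular formula from the SMILES: C10H19NO.
DoU = (2C + 2 + N − H − X)/2 = (2·10 + 2 + 1 − 19 − 0)/2 = 4/2 = 2.
(Structurally: 0 ring(s) + 2 π bond(s) = 2.)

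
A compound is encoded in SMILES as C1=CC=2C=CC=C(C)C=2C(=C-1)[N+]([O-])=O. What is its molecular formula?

Heavy atoms from the SMILES: 11 C, 1 N, 2 O.
Implicit hydrogens by atom environment:
  6 × C (aromatic): 1 H each → 6
  4 × C (aromatic): no H
  1 × C: 3 H
  1 × N (charge +1): no H
  1 × O: no H
  1 × O (charge -1): no H
  Total hydrogens = 9.
Molecular formula: C11H9NO2

C11H9NO2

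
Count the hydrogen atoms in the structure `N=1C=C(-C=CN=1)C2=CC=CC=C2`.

8

Hydrogens are implicit in SMILES; fill each atom to its normal valence:
  8 × C (aromatic): 1 H each → 8
  2 × C (aromatic): no H
  2 × N (aromatic): no H
  Total hydrogens = 8.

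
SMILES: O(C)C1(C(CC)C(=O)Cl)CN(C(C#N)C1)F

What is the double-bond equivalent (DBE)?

Molecular formula from the SMILES: C10H14ClFN2O2.
DoU = (2C + 2 + N − H − X)/2 = (2·10 + 2 + 2 − 14 − 2)/2 = 8/2 = 4.
(Structurally: 1 ring(s) + 3 π bond(s) = 4.)

4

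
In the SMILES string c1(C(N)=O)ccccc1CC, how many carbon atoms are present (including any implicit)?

The symbol for carbon appears 9 times in the SMILES. Lowercase c denotes aromatic carbon and counts toward C.

9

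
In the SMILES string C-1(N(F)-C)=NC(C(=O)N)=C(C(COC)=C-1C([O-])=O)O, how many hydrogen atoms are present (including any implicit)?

Hydrogens are implicit in SMILES; fill each atom to its normal valence:
  5 × C (aromatic): no H
  3 × O: no H
  2 × C: 3 H each → 6
  2 × C: no H
  1 × C: 2 H
  1 × F: no H
  1 × N: 2 H
  1 × N (aromatic): no H
  1 × N: no H
  1 × O: 1 H
  1 × O (charge -1): no H
  Total hydrogens = 11.

11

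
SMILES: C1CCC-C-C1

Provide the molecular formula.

Heavy atoms from the SMILES: 6 C.
Implicit hydrogens by atom environment:
  6 × C: 2 H each → 12
  Total hydrogens = 12.
Molecular formula: C6H12

C6H12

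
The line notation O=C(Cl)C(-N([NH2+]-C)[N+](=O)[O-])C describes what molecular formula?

Heavy atoms from the SMILES: 4 C, 1 Cl, 3 N, 3 O.
Implicit hydrogens by atom environment:
  2 × C: 3 H each → 6
  2 × O: no H
  1 × C: 1 H
  1 × C: no H
  1 × Cl: no H
  1 × N (charge +1): 2 H
  1 × N: no H
  1 × N (charge +1): no H
  1 × O (charge -1): no H
  Total hydrogens = 9.
Net charge +1.
Molecular formula: C4H9ClN3O3+

C4H9ClN3O3+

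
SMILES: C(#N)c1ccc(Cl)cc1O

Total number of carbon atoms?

The symbol for carbon appears 7 times in the SMILES. Lowercase c denotes aromatic carbon and counts toward C.

7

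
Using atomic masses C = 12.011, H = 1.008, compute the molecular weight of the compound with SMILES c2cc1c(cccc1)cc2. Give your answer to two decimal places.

128.17

Molecular formula: C10H8.
M = 10×12.011 + 8×1.008 = 128.17 g/mol.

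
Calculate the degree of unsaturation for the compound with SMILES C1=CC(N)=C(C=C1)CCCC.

4

Molecular formula from the SMILES: C10H15N.
DoU = (2C + 2 + N − H − X)/2 = (2·10 + 2 + 1 − 15 − 0)/2 = 8/2 = 4.
(Structurally: 1 ring(s) + 3 π bond(s) = 4.)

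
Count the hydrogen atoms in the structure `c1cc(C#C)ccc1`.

Hydrogens are implicit in SMILES; fill each atom to its normal valence:
  5 × C (aromatic): 1 H each → 5
  1 × C: 1 H
  1 × C (aromatic): no H
  1 × C: no H
  Total hydrogens = 6.

6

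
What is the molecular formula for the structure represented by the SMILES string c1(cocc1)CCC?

Heavy atoms from the SMILES: 7 C, 1 O.
Implicit hydrogens by atom environment:
  3 × C (aromatic): 1 H each → 3
  2 × C: 2 H each → 4
  1 × C: 3 H
  1 × C (aromatic): no H
  1 × O (aromatic): no H
  Total hydrogens = 10.
Molecular formula: C7H10O

C7H10O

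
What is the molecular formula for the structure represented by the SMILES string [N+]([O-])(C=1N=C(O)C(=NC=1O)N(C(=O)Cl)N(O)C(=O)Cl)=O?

C6H3Cl2N5O7

Heavy atoms from the SMILES: 6 C, 2 Cl, 5 N, 7 O.
Implicit hydrogens by atom environment:
  4 × C (aromatic): no H
  3 × O: 1 H each → 3
  3 × O: no H
  2 × C: no H
  2 × Cl: no H
  2 × N (aromatic): no H
  2 × N: no H
  1 × N (charge +1): no H
  1 × O (charge -1): no H
  Total hydrogens = 3.
Molecular formula: C6H3Cl2N5O7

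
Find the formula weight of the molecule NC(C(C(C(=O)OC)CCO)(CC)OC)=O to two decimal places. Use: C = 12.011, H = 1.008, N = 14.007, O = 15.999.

Molecular formula: C10H19NO5.
M = 10×12.011 + 19×1.008 + 1×14.007 + 5×15.999 = 233.26 g/mol.

233.26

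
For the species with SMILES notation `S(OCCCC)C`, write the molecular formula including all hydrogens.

C5H12OS

Heavy atoms from the SMILES: 5 C, 1 O, 1 S.
Implicit hydrogens by atom environment:
  3 × C: 2 H each → 6
  2 × C: 3 H each → 6
  1 × O: no H
  1 × S: no H
  Total hydrogens = 12.
Molecular formula: C5H12OS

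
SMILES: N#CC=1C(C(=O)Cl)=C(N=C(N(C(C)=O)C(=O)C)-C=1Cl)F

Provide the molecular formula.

C11H6Cl2FN3O3

Heavy atoms from the SMILES: 11 C, 2 Cl, 1 F, 3 N, 3 O.
Implicit hydrogens by atom environment:
  5 × C (aromatic): no H
  4 × C: no H
  3 × O: no H
  2 × C: 3 H each → 6
  2 × Cl: no H
  2 × N: no H
  1 × F: no H
  1 × N (aromatic): no H
  Total hydrogens = 6.
Molecular formula: C11H6Cl2FN3O3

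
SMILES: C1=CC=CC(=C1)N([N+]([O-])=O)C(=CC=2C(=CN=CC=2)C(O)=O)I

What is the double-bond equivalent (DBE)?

11

Molecular formula from the SMILES: C14H10IN3O4.
DoU = (2C + 2 + N − H − X)/2 = (2·14 + 2 + 3 − 10 − 1)/2 = 22/2 = 11.
(Structurally: 2 ring(s) + 9 π bond(s) = 11.)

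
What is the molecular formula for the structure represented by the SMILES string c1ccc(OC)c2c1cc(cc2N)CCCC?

Heavy atoms from the SMILES: 15 C, 1 N, 1 O.
Implicit hydrogens by atom environment:
  5 × C (aromatic): 1 H each → 5
  5 × C (aromatic): no H
  3 × C: 2 H each → 6
  2 × C: 3 H each → 6
  1 × N: 2 H
  1 × O: no H
  Total hydrogens = 19.
Molecular formula: C15H19NO

C15H19NO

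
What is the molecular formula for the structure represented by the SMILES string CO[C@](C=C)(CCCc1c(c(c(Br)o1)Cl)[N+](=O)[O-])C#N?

C12H12BrClN2O4

Heavy atoms from the SMILES: 1 Br, 12 C, 1 Cl, 2 N, 4 O.
Implicit hydrogens by atom environment:
  4 × C: 2 H each → 8
  4 × C (aromatic): no H
  2 × C: no H
  2 × O: no H
  1 × Br: no H
  1 × C: 3 H
  1 × C: 1 H
  1 × Cl: no H
  1 × N (charge +1): no H
  1 × N: no H
  1 × O (aromatic): no H
  1 × O (charge -1): no H
  Total hydrogens = 12.
Molecular formula: C12H12BrClN2O4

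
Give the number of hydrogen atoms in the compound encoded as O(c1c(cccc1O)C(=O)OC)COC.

Hydrogens are implicit in SMILES; fill each atom to its normal valence:
  4 × O: no H
  3 × C (aromatic): 1 H each → 3
  3 × C (aromatic): no H
  2 × C: 3 H each → 6
  1 × C: 2 H
  1 × C: no H
  1 × O: 1 H
  Total hydrogens = 12.

12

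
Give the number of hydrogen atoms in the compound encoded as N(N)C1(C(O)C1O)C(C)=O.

Hydrogens are implicit in SMILES; fill each atom to its normal valence:
  2 × C: 1 H each → 2
  2 × C: no H
  2 × O: 1 H each → 2
  1 × C: 3 H
  1 × N: 2 H
  1 × N: 1 H
  1 × O: no H
  Total hydrogens = 10.

10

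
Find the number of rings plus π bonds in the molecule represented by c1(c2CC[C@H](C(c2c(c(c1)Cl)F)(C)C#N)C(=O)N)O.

Molecular formula from the SMILES: C13H12ClFN2O2.
DoU = (2C + 2 + N − H − X)/2 = (2·13 + 2 + 2 − 12 − 2)/2 = 16/2 = 8.
(Structurally: 2 ring(s) + 6 π bond(s) = 8.)

8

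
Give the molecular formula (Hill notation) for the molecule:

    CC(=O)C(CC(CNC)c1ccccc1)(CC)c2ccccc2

Heavy atoms from the SMILES: 21 C, 1 N, 1 O.
Implicit hydrogens by atom environment:
  10 × C (aromatic): 1 H each → 10
  3 × C: 3 H each → 9
  3 × C: 2 H each → 6
  2 × C: no H
  2 × C (aromatic): no H
  1 × C: 1 H
  1 × N: 1 H
  1 × O: no H
  Total hydrogens = 27.
Molecular formula: C21H27NO

C21H27NO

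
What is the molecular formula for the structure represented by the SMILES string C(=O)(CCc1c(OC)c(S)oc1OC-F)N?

C9H12FNO4S

Heavy atoms from the SMILES: 9 C, 1 F, 1 N, 4 O, 1 S.
Implicit hydrogens by atom environment:
  4 × C (aromatic): no H
  3 × C: 2 H each → 6
  3 × O: no H
  1 × C: 3 H
  1 × C: no H
  1 × F: no H
  1 × N: 2 H
  1 × O (aromatic): no H
  1 × S: 1 H
  Total hydrogens = 12.
Molecular formula: C9H12FNO4S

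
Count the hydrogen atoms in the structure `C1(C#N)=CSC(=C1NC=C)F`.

5

Hydrogens are implicit in SMILES; fill each atom to its normal valence:
  3 × C (aromatic): no H
  1 × C: 2 H
  1 × C (aromatic): 1 H
  1 × C: 1 H
  1 × C: no H
  1 × F: no H
  1 × N: 1 H
  1 × N: no H
  1 × S (aromatic): no H
  Total hydrogens = 5.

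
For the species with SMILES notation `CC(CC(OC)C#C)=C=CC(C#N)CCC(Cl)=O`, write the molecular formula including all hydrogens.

Heavy atoms from the SMILES: 14 C, 1 Cl, 1 N, 2 O.
Implicit hydrogens by atom environment:
  5 × C: no H
  4 × C: 1 H each → 4
  3 × C: 2 H each → 6
  2 × C: 3 H each → 6
  2 × O: no H
  1 × Cl: no H
  1 × N: no H
  Total hydrogens = 16.
Molecular formula: C14H16ClNO2

C14H16ClNO2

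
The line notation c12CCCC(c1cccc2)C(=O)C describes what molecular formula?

C12H14O

Heavy atoms from the SMILES: 12 C, 1 O.
Implicit hydrogens by atom environment:
  4 × C (aromatic): 1 H each → 4
  3 × C: 2 H each → 6
  2 × C (aromatic): no H
  1 × C: 3 H
  1 × C: 1 H
  1 × C: no H
  1 × O: no H
  Total hydrogens = 14.
Molecular formula: C12H14O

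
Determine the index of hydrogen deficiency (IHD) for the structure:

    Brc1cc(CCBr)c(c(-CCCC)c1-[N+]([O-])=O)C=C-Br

6

Molecular formula from the SMILES: C14H16Br3NO2.
DoU = (2C + 2 + N − H − X)/2 = (2·14 + 2 + 1 − 16 − 3)/2 = 12/2 = 6.
(Structurally: 1 ring(s) + 5 π bond(s) = 6.)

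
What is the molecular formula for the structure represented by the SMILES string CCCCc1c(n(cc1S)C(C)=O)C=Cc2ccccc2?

C18H21NOS

Heavy atoms from the SMILES: 18 C, 1 N, 1 O, 1 S.
Implicit hydrogens by atom environment:
  6 × C (aromatic): 1 H each → 6
  4 × C (aromatic): no H
  3 × C: 2 H each → 6
  2 × C: 3 H each → 6
  2 × C: 1 H each → 2
  1 × C: no H
  1 × N (aromatic): no H
  1 × O: no H
  1 × S: 1 H
  Total hydrogens = 21.
Molecular formula: C18H21NOS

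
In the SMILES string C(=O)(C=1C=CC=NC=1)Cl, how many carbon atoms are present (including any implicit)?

6

The symbol for carbon appears 6 times in the SMILES. (Cl is a single chlorine, not C + l.)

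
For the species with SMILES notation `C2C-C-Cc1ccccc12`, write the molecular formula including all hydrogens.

C10H12

Heavy atoms from the SMILES: 10 C.
Implicit hydrogens by atom environment:
  4 × C: 2 H each → 8
  4 × C (aromatic): 1 H each → 4
  2 × C (aromatic): no H
  Total hydrogens = 12.
Molecular formula: C10H12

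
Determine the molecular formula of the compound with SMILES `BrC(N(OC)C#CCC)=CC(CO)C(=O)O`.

Heavy atoms from the SMILES: 1 Br, 10 C, 1 N, 4 O.
Implicit hydrogens by atom environment:
  4 × C: no H
  2 × C: 3 H each → 6
  2 × C: 2 H each → 4
  2 × C: 1 H each → 2
  2 × O: 1 H each → 2
  2 × O: no H
  1 × Br: no H
  1 × N: no H
  Total hydrogens = 14.
Molecular formula: C10H14BrNO4

C10H14BrNO4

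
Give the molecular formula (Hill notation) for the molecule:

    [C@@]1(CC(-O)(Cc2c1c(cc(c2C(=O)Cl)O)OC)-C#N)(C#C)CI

Heavy atoms from the SMILES: 16 C, 1 Cl, 1 I, 1 N, 4 O.
Implicit hydrogens by atom environment:
  5 × C (aromatic): no H
  5 × C: no H
  3 × C: 2 H each → 6
  2 × O: 1 H each → 2
  2 × O: no H
  1 × C: 3 H
  1 × C (aromatic): 1 H
  1 × C: 1 H
  1 × Cl: no H
  1 × I: no H
  1 × N: no H
  Total hydrogens = 13.
Molecular formula: C16H13ClINO4

C16H13ClINO4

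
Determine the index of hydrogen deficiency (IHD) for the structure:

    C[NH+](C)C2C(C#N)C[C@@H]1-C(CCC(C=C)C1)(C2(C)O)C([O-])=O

6

Molecular formula from the SMILES: C17H26N2O3.
DoU = (2C + 2 + N − H − X)/2 = (2·17 + 2 + 2 − 26 − 0)/2 = 12/2 = 6.
(Structurally: 2 ring(s) + 4 π bond(s) = 6.)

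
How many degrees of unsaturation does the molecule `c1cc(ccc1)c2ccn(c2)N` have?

7

Molecular formula from the SMILES: C10H10N2.
DoU = (2C + 2 + N − H − X)/2 = (2·10 + 2 + 2 − 10 − 0)/2 = 14/2 = 7.
(Structurally: 2 ring(s) + 5 π bond(s) = 7.)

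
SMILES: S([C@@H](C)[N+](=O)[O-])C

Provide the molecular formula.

C3H7NO2S

Heavy atoms from the SMILES: 3 C, 1 N, 2 O, 1 S.
Implicit hydrogens by atom environment:
  2 × C: 3 H each → 6
  1 × C: 1 H
  1 × N (charge +1): no H
  1 × O: no H
  1 × O (charge -1): no H
  1 × S: no H
  Total hydrogens = 7.
Molecular formula: C3H7NO2S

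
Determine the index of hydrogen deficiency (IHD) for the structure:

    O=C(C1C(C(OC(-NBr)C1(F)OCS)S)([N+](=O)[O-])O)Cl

3

Molecular formula from the SMILES: C7H9BrClFN2O6S2.
DoU = (2C + 2 + N − H − X)/2 = (2·7 + 2 + 2 − 9 − 3)/2 = 6/2 = 3.
(Structurally: 1 ring(s) + 2 π bond(s) = 3.)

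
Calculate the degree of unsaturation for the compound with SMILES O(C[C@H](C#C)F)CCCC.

2

Molecular formula from the SMILES: C8H13FO.
DoU = (2C + 2 + N − H − X)/2 = (2·8 + 2 + 0 − 13 − 1)/2 = 4/2 = 2.
(Structurally: 0 ring(s) + 2 π bond(s) = 2.)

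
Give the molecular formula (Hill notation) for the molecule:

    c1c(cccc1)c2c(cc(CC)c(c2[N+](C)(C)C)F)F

Heavy atoms from the SMILES: 17 C, 2 F, 1 N.
Implicit hydrogens by atom environment:
  6 × C (aromatic): 1 H each → 6
  6 × C (aromatic): no H
  4 × C: 3 H each → 12
  2 × F: no H
  1 × C: 2 H
  1 × N (charge +1): no H
  Total hydrogens = 20.
Net charge +1.
Molecular formula: C17H20F2N+

C17H20F2N+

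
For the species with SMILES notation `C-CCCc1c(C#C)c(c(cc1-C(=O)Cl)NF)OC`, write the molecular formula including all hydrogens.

C14H15ClFNO2

Heavy atoms from the SMILES: 14 C, 1 Cl, 1 F, 1 N, 2 O.
Implicit hydrogens by atom environment:
  5 × C (aromatic): no H
  3 × C: 2 H each → 6
  2 × C: 3 H each → 6
  2 × C: no H
  2 × O: no H
  1 × C (aromatic): 1 H
  1 × C: 1 H
  1 × Cl: no H
  1 × F: no H
  1 × N: 1 H
  Total hydrogens = 15.
Molecular formula: C14H15ClFNO2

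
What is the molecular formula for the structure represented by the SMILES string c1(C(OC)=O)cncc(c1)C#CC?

Heavy atoms from the SMILES: 10 C, 1 N, 2 O.
Implicit hydrogens by atom environment:
  3 × C (aromatic): 1 H each → 3
  3 × C: no H
  2 × C: 3 H each → 6
  2 × C (aromatic): no H
  2 × O: no H
  1 × N (aromatic): no H
  Total hydrogens = 9.
Molecular formula: C10H9NO2

C10H9NO2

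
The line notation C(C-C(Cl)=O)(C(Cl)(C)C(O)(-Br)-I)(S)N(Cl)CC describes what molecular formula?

C8H12BrCl3INO2S

Heavy atoms from the SMILES: 1 Br, 8 C, 3 Cl, 1 I, 1 N, 2 O, 1 S.
Implicit hydrogens by atom environment:
  4 × C: no H
  3 × Cl: no H
  2 × C: 3 H each → 6
  2 × C: 2 H each → 4
  1 × Br: no H
  1 × I: no H
  1 × N: no H
  1 × O: 1 H
  1 × O: no H
  1 × S: 1 H
  Total hydrogens = 12.
Molecular formula: C8H12BrCl3INO2S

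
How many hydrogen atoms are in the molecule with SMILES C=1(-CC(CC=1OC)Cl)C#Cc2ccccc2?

Hydrogens are implicit in SMILES; fill each atom to its normal valence:
  5 × C (aromatic): 1 H each → 5
  4 × C: no H
  2 × C: 2 H each → 4
  1 × C: 3 H
  1 × C: 1 H
  1 × C (aromatic): no H
  1 × Cl: no H
  1 × O: no H
  Total hydrogens = 13.

13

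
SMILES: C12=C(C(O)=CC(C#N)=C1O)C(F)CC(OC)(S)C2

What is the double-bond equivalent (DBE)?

Molecular formula from the SMILES: C12H12FNO3S.
DoU = (2C + 2 + N − H − X)/2 = (2·12 + 2 + 1 − 12 − 1)/2 = 14/2 = 7.
(Structurally: 2 ring(s) + 5 π bond(s) = 7.)

7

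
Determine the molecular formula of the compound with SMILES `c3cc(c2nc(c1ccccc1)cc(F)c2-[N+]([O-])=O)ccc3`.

Heavy atoms from the SMILES: 17 C, 1 F, 2 N, 2 O.
Implicit hydrogens by atom environment:
  11 × C (aromatic): 1 H each → 11
  6 × C (aromatic): no H
  1 × F: no H
  1 × N (aromatic): no H
  1 × N (charge +1): no H
  1 × O: no H
  1 × O (charge -1): no H
  Total hydrogens = 11.
Molecular formula: C17H11FN2O2

C17H11FN2O2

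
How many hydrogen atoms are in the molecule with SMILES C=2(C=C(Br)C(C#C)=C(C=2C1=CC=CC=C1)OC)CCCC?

19

Hydrogens are implicit in SMILES; fill each atom to its normal valence:
  6 × C (aromatic): 1 H each → 6
  6 × C (aromatic): no H
  3 × C: 2 H each → 6
  2 × C: 3 H each → 6
  1 × Br: no H
  1 × C: 1 H
  1 × C: no H
  1 × O: no H
  Total hydrogens = 19.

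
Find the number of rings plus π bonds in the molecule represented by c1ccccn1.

Molecular formula from the SMILES: C5H5N.
DoU = (2C + 2 + N − H − X)/2 = (2·5 + 2 + 1 − 5 − 0)/2 = 8/2 = 4.
(Structurally: 1 ring(s) + 3 π bond(s) = 4.)

4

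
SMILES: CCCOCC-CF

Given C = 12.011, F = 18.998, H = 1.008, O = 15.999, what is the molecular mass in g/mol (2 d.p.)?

Molecular formula: C6H13FO.
M = 6×12.011 + 1×18.998 + 13×1.008 + 1×15.999 = 120.17 g/mol.

120.17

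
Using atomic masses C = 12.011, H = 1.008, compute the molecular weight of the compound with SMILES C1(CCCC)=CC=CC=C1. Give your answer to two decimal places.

134.22

Molecular formula: C10H14.
M = 10×12.011 + 14×1.008 = 134.22 g/mol.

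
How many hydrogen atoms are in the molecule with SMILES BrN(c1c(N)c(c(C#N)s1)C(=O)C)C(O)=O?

6

Hydrogens are implicit in SMILES; fill each atom to its normal valence:
  4 × C (aromatic): no H
  3 × C: no H
  2 × N: no H
  2 × O: no H
  1 × Br: no H
  1 × C: 3 H
  1 × N: 2 H
  1 × O: 1 H
  1 × S (aromatic): no H
  Total hydrogens = 6.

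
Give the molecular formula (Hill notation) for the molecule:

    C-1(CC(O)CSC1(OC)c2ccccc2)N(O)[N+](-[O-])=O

Heavy atoms from the SMILES: 12 C, 2 N, 5 O, 1 S.
Implicit hydrogens by atom environment:
  5 × C (aromatic): 1 H each → 5
  2 × C: 2 H each → 4
  2 × C: 1 H each → 2
  2 × O: 1 H each → 2
  2 × O: no H
  1 × C: 3 H
  1 × C: no H
  1 × C (aromatic): no H
  1 × N: no H
  1 × N (charge +1): no H
  1 × O (charge -1): no H
  1 × S: no H
  Total hydrogens = 16.
Molecular formula: C12H16N2O5S

C12H16N2O5S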